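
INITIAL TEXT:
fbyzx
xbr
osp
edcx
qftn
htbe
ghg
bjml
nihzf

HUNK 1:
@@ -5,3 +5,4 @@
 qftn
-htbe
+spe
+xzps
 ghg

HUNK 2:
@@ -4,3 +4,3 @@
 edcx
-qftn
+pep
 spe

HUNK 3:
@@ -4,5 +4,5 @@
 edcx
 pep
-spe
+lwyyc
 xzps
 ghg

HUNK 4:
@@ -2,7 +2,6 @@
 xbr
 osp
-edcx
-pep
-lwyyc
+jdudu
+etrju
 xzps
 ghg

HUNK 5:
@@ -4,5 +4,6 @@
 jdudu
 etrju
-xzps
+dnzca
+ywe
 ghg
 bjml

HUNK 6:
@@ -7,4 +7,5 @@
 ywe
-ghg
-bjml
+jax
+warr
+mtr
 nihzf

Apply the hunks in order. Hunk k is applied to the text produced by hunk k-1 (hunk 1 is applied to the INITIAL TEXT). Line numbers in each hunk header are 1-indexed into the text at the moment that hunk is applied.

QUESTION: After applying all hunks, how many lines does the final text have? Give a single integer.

Answer: 11

Derivation:
Hunk 1: at line 5 remove [htbe] add [spe,xzps] -> 10 lines: fbyzx xbr osp edcx qftn spe xzps ghg bjml nihzf
Hunk 2: at line 4 remove [qftn] add [pep] -> 10 lines: fbyzx xbr osp edcx pep spe xzps ghg bjml nihzf
Hunk 3: at line 4 remove [spe] add [lwyyc] -> 10 lines: fbyzx xbr osp edcx pep lwyyc xzps ghg bjml nihzf
Hunk 4: at line 2 remove [edcx,pep,lwyyc] add [jdudu,etrju] -> 9 lines: fbyzx xbr osp jdudu etrju xzps ghg bjml nihzf
Hunk 5: at line 4 remove [xzps] add [dnzca,ywe] -> 10 lines: fbyzx xbr osp jdudu etrju dnzca ywe ghg bjml nihzf
Hunk 6: at line 7 remove [ghg,bjml] add [jax,warr,mtr] -> 11 lines: fbyzx xbr osp jdudu etrju dnzca ywe jax warr mtr nihzf
Final line count: 11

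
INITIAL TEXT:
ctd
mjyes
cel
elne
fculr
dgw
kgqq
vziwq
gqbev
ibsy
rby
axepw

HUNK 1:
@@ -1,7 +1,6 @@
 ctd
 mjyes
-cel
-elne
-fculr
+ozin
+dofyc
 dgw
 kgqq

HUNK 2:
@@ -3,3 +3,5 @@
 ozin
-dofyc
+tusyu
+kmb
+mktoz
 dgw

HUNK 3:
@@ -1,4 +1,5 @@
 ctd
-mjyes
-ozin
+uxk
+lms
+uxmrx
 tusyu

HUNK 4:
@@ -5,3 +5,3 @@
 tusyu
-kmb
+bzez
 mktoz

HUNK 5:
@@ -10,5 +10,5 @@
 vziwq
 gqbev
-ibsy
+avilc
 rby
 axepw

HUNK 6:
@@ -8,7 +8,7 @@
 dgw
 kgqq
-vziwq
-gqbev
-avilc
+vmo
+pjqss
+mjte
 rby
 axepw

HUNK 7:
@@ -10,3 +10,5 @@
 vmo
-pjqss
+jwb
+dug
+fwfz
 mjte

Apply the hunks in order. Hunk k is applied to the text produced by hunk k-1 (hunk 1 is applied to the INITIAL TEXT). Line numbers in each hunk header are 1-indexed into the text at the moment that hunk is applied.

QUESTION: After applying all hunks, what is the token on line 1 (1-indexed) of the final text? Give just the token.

Hunk 1: at line 1 remove [cel,elne,fculr] add [ozin,dofyc] -> 11 lines: ctd mjyes ozin dofyc dgw kgqq vziwq gqbev ibsy rby axepw
Hunk 2: at line 3 remove [dofyc] add [tusyu,kmb,mktoz] -> 13 lines: ctd mjyes ozin tusyu kmb mktoz dgw kgqq vziwq gqbev ibsy rby axepw
Hunk 3: at line 1 remove [mjyes,ozin] add [uxk,lms,uxmrx] -> 14 lines: ctd uxk lms uxmrx tusyu kmb mktoz dgw kgqq vziwq gqbev ibsy rby axepw
Hunk 4: at line 5 remove [kmb] add [bzez] -> 14 lines: ctd uxk lms uxmrx tusyu bzez mktoz dgw kgqq vziwq gqbev ibsy rby axepw
Hunk 5: at line 10 remove [ibsy] add [avilc] -> 14 lines: ctd uxk lms uxmrx tusyu bzez mktoz dgw kgqq vziwq gqbev avilc rby axepw
Hunk 6: at line 8 remove [vziwq,gqbev,avilc] add [vmo,pjqss,mjte] -> 14 lines: ctd uxk lms uxmrx tusyu bzez mktoz dgw kgqq vmo pjqss mjte rby axepw
Hunk 7: at line 10 remove [pjqss] add [jwb,dug,fwfz] -> 16 lines: ctd uxk lms uxmrx tusyu bzez mktoz dgw kgqq vmo jwb dug fwfz mjte rby axepw
Final line 1: ctd

Answer: ctd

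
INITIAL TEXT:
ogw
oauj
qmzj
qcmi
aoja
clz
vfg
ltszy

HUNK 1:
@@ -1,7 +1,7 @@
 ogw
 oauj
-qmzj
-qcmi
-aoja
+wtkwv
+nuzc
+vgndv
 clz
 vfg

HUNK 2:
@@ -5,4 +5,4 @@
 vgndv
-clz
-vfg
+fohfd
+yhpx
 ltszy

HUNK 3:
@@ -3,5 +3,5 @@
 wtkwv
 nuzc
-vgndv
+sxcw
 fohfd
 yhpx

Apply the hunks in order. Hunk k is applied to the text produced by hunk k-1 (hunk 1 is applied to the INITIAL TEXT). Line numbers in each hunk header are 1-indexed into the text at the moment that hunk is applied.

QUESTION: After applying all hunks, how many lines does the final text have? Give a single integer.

Answer: 8

Derivation:
Hunk 1: at line 1 remove [qmzj,qcmi,aoja] add [wtkwv,nuzc,vgndv] -> 8 lines: ogw oauj wtkwv nuzc vgndv clz vfg ltszy
Hunk 2: at line 5 remove [clz,vfg] add [fohfd,yhpx] -> 8 lines: ogw oauj wtkwv nuzc vgndv fohfd yhpx ltszy
Hunk 3: at line 3 remove [vgndv] add [sxcw] -> 8 lines: ogw oauj wtkwv nuzc sxcw fohfd yhpx ltszy
Final line count: 8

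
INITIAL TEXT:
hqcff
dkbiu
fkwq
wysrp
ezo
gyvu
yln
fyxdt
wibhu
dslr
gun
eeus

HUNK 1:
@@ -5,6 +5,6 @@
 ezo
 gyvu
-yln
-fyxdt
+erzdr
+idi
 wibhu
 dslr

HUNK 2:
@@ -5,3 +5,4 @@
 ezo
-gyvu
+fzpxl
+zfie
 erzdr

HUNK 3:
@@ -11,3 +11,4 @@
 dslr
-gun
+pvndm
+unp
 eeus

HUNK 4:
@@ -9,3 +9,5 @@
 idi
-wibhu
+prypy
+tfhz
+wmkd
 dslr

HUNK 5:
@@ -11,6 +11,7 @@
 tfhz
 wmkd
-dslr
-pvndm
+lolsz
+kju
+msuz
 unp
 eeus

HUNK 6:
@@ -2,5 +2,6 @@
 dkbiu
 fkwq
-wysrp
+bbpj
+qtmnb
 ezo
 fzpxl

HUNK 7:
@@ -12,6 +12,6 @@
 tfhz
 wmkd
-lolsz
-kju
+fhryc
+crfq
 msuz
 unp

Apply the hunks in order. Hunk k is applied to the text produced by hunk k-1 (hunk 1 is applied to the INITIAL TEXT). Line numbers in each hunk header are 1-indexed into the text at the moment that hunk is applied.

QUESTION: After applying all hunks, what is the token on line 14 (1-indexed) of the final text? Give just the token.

Hunk 1: at line 5 remove [yln,fyxdt] add [erzdr,idi] -> 12 lines: hqcff dkbiu fkwq wysrp ezo gyvu erzdr idi wibhu dslr gun eeus
Hunk 2: at line 5 remove [gyvu] add [fzpxl,zfie] -> 13 lines: hqcff dkbiu fkwq wysrp ezo fzpxl zfie erzdr idi wibhu dslr gun eeus
Hunk 3: at line 11 remove [gun] add [pvndm,unp] -> 14 lines: hqcff dkbiu fkwq wysrp ezo fzpxl zfie erzdr idi wibhu dslr pvndm unp eeus
Hunk 4: at line 9 remove [wibhu] add [prypy,tfhz,wmkd] -> 16 lines: hqcff dkbiu fkwq wysrp ezo fzpxl zfie erzdr idi prypy tfhz wmkd dslr pvndm unp eeus
Hunk 5: at line 11 remove [dslr,pvndm] add [lolsz,kju,msuz] -> 17 lines: hqcff dkbiu fkwq wysrp ezo fzpxl zfie erzdr idi prypy tfhz wmkd lolsz kju msuz unp eeus
Hunk 6: at line 2 remove [wysrp] add [bbpj,qtmnb] -> 18 lines: hqcff dkbiu fkwq bbpj qtmnb ezo fzpxl zfie erzdr idi prypy tfhz wmkd lolsz kju msuz unp eeus
Hunk 7: at line 12 remove [lolsz,kju] add [fhryc,crfq] -> 18 lines: hqcff dkbiu fkwq bbpj qtmnb ezo fzpxl zfie erzdr idi prypy tfhz wmkd fhryc crfq msuz unp eeus
Final line 14: fhryc

Answer: fhryc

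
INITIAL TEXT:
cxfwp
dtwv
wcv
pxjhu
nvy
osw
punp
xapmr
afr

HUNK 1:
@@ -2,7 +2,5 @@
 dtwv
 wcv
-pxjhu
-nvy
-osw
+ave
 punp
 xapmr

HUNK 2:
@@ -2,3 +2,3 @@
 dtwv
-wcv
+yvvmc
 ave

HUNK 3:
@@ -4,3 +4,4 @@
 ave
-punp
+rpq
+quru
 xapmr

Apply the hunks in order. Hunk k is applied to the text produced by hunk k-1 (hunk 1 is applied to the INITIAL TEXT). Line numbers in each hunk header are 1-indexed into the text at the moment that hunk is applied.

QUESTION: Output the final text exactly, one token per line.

Hunk 1: at line 2 remove [pxjhu,nvy,osw] add [ave] -> 7 lines: cxfwp dtwv wcv ave punp xapmr afr
Hunk 2: at line 2 remove [wcv] add [yvvmc] -> 7 lines: cxfwp dtwv yvvmc ave punp xapmr afr
Hunk 3: at line 4 remove [punp] add [rpq,quru] -> 8 lines: cxfwp dtwv yvvmc ave rpq quru xapmr afr

Answer: cxfwp
dtwv
yvvmc
ave
rpq
quru
xapmr
afr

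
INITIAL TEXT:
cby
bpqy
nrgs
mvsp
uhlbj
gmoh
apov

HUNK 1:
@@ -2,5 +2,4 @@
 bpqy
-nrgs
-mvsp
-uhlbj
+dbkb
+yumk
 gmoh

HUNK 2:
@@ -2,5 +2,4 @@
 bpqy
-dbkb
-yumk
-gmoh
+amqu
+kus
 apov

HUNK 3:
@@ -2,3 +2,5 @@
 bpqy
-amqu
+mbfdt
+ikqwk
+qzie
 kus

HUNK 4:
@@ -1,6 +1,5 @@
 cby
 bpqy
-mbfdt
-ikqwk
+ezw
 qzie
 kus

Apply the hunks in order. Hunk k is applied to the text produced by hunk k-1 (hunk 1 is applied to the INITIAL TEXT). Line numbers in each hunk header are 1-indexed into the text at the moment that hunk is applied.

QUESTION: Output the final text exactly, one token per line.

Hunk 1: at line 2 remove [nrgs,mvsp,uhlbj] add [dbkb,yumk] -> 6 lines: cby bpqy dbkb yumk gmoh apov
Hunk 2: at line 2 remove [dbkb,yumk,gmoh] add [amqu,kus] -> 5 lines: cby bpqy amqu kus apov
Hunk 3: at line 2 remove [amqu] add [mbfdt,ikqwk,qzie] -> 7 lines: cby bpqy mbfdt ikqwk qzie kus apov
Hunk 4: at line 1 remove [mbfdt,ikqwk] add [ezw] -> 6 lines: cby bpqy ezw qzie kus apov

Answer: cby
bpqy
ezw
qzie
kus
apov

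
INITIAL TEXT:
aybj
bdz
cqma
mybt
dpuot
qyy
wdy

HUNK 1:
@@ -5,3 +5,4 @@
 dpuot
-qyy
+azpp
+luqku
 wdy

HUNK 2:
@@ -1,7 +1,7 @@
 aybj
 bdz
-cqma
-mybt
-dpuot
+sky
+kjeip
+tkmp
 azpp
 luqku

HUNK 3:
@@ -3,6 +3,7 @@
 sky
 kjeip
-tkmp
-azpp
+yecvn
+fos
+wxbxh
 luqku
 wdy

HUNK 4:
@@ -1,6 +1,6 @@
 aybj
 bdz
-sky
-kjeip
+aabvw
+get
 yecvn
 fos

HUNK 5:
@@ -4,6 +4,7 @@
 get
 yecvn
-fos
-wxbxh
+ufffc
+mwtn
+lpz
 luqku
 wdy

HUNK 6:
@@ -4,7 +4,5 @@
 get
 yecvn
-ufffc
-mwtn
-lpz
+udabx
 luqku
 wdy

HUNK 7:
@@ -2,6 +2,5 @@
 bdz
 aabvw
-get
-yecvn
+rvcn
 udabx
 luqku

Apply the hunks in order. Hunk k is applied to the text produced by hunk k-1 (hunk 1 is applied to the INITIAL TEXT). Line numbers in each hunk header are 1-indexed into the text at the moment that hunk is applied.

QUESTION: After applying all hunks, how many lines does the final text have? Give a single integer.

Hunk 1: at line 5 remove [qyy] add [azpp,luqku] -> 8 lines: aybj bdz cqma mybt dpuot azpp luqku wdy
Hunk 2: at line 1 remove [cqma,mybt,dpuot] add [sky,kjeip,tkmp] -> 8 lines: aybj bdz sky kjeip tkmp azpp luqku wdy
Hunk 3: at line 3 remove [tkmp,azpp] add [yecvn,fos,wxbxh] -> 9 lines: aybj bdz sky kjeip yecvn fos wxbxh luqku wdy
Hunk 4: at line 1 remove [sky,kjeip] add [aabvw,get] -> 9 lines: aybj bdz aabvw get yecvn fos wxbxh luqku wdy
Hunk 5: at line 4 remove [fos,wxbxh] add [ufffc,mwtn,lpz] -> 10 lines: aybj bdz aabvw get yecvn ufffc mwtn lpz luqku wdy
Hunk 6: at line 4 remove [ufffc,mwtn,lpz] add [udabx] -> 8 lines: aybj bdz aabvw get yecvn udabx luqku wdy
Hunk 7: at line 2 remove [get,yecvn] add [rvcn] -> 7 lines: aybj bdz aabvw rvcn udabx luqku wdy
Final line count: 7

Answer: 7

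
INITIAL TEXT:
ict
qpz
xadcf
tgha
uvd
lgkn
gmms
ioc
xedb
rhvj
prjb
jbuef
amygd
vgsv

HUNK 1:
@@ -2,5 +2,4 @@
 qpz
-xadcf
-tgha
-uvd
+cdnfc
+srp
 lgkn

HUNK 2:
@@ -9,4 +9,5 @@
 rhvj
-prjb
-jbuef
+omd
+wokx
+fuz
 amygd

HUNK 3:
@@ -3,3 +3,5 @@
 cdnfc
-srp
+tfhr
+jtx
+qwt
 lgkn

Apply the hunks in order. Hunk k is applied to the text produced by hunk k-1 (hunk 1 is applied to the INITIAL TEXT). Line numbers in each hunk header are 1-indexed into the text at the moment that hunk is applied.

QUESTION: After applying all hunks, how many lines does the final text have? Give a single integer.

Answer: 16

Derivation:
Hunk 1: at line 2 remove [xadcf,tgha,uvd] add [cdnfc,srp] -> 13 lines: ict qpz cdnfc srp lgkn gmms ioc xedb rhvj prjb jbuef amygd vgsv
Hunk 2: at line 9 remove [prjb,jbuef] add [omd,wokx,fuz] -> 14 lines: ict qpz cdnfc srp lgkn gmms ioc xedb rhvj omd wokx fuz amygd vgsv
Hunk 3: at line 3 remove [srp] add [tfhr,jtx,qwt] -> 16 lines: ict qpz cdnfc tfhr jtx qwt lgkn gmms ioc xedb rhvj omd wokx fuz amygd vgsv
Final line count: 16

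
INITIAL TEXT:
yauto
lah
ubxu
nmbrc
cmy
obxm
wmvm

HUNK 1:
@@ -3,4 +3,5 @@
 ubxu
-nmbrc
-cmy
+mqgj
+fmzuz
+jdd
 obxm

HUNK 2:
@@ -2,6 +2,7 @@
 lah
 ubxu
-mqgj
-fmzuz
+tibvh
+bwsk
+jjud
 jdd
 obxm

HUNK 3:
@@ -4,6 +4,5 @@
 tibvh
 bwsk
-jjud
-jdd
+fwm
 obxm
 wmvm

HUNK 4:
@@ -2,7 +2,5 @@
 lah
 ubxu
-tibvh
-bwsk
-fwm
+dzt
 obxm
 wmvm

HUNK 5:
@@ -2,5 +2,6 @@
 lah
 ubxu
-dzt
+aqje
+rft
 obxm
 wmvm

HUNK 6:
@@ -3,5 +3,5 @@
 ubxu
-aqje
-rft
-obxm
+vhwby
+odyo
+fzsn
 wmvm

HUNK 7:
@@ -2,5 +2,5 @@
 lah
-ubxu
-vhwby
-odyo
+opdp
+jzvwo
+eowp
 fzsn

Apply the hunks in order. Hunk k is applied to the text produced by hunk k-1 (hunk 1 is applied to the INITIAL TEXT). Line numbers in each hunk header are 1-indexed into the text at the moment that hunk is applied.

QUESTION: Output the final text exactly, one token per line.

Hunk 1: at line 3 remove [nmbrc,cmy] add [mqgj,fmzuz,jdd] -> 8 lines: yauto lah ubxu mqgj fmzuz jdd obxm wmvm
Hunk 2: at line 2 remove [mqgj,fmzuz] add [tibvh,bwsk,jjud] -> 9 lines: yauto lah ubxu tibvh bwsk jjud jdd obxm wmvm
Hunk 3: at line 4 remove [jjud,jdd] add [fwm] -> 8 lines: yauto lah ubxu tibvh bwsk fwm obxm wmvm
Hunk 4: at line 2 remove [tibvh,bwsk,fwm] add [dzt] -> 6 lines: yauto lah ubxu dzt obxm wmvm
Hunk 5: at line 2 remove [dzt] add [aqje,rft] -> 7 lines: yauto lah ubxu aqje rft obxm wmvm
Hunk 6: at line 3 remove [aqje,rft,obxm] add [vhwby,odyo,fzsn] -> 7 lines: yauto lah ubxu vhwby odyo fzsn wmvm
Hunk 7: at line 2 remove [ubxu,vhwby,odyo] add [opdp,jzvwo,eowp] -> 7 lines: yauto lah opdp jzvwo eowp fzsn wmvm

Answer: yauto
lah
opdp
jzvwo
eowp
fzsn
wmvm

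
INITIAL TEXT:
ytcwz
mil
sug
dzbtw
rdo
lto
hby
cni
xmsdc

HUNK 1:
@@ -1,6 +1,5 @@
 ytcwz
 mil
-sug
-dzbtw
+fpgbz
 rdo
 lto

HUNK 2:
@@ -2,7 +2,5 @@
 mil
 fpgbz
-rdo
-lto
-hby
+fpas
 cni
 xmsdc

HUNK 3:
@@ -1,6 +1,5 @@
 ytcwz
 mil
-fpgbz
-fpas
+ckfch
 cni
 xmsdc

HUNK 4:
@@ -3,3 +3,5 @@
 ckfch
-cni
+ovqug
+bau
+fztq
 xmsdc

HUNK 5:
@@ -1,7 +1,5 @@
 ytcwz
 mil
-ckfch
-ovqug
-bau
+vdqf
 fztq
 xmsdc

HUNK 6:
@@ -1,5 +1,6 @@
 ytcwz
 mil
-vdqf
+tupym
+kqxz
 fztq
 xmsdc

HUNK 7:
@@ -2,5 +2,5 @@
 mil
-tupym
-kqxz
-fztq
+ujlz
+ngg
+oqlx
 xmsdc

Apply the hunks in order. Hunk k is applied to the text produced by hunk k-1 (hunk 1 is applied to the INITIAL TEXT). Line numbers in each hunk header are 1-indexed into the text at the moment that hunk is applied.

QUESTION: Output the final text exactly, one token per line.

Hunk 1: at line 1 remove [sug,dzbtw] add [fpgbz] -> 8 lines: ytcwz mil fpgbz rdo lto hby cni xmsdc
Hunk 2: at line 2 remove [rdo,lto,hby] add [fpas] -> 6 lines: ytcwz mil fpgbz fpas cni xmsdc
Hunk 3: at line 1 remove [fpgbz,fpas] add [ckfch] -> 5 lines: ytcwz mil ckfch cni xmsdc
Hunk 4: at line 3 remove [cni] add [ovqug,bau,fztq] -> 7 lines: ytcwz mil ckfch ovqug bau fztq xmsdc
Hunk 5: at line 1 remove [ckfch,ovqug,bau] add [vdqf] -> 5 lines: ytcwz mil vdqf fztq xmsdc
Hunk 6: at line 1 remove [vdqf] add [tupym,kqxz] -> 6 lines: ytcwz mil tupym kqxz fztq xmsdc
Hunk 7: at line 2 remove [tupym,kqxz,fztq] add [ujlz,ngg,oqlx] -> 6 lines: ytcwz mil ujlz ngg oqlx xmsdc

Answer: ytcwz
mil
ujlz
ngg
oqlx
xmsdc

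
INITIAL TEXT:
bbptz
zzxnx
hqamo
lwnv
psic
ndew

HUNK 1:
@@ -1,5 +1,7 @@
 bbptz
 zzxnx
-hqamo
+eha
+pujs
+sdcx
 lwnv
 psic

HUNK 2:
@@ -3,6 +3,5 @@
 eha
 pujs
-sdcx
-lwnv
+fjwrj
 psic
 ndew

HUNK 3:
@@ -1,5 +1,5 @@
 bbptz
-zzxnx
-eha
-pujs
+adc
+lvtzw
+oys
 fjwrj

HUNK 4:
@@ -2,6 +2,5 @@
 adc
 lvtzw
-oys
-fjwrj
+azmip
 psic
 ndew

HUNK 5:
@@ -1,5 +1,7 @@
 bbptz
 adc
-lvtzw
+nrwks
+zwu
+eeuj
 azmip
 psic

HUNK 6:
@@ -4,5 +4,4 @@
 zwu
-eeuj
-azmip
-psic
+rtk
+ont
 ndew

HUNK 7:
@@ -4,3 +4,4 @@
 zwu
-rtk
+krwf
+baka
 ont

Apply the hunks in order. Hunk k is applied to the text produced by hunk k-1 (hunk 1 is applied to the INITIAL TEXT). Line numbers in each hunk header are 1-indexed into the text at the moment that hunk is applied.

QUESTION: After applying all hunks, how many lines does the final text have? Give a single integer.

Hunk 1: at line 1 remove [hqamo] add [eha,pujs,sdcx] -> 8 lines: bbptz zzxnx eha pujs sdcx lwnv psic ndew
Hunk 2: at line 3 remove [sdcx,lwnv] add [fjwrj] -> 7 lines: bbptz zzxnx eha pujs fjwrj psic ndew
Hunk 3: at line 1 remove [zzxnx,eha,pujs] add [adc,lvtzw,oys] -> 7 lines: bbptz adc lvtzw oys fjwrj psic ndew
Hunk 4: at line 2 remove [oys,fjwrj] add [azmip] -> 6 lines: bbptz adc lvtzw azmip psic ndew
Hunk 5: at line 1 remove [lvtzw] add [nrwks,zwu,eeuj] -> 8 lines: bbptz adc nrwks zwu eeuj azmip psic ndew
Hunk 6: at line 4 remove [eeuj,azmip,psic] add [rtk,ont] -> 7 lines: bbptz adc nrwks zwu rtk ont ndew
Hunk 7: at line 4 remove [rtk] add [krwf,baka] -> 8 lines: bbptz adc nrwks zwu krwf baka ont ndew
Final line count: 8

Answer: 8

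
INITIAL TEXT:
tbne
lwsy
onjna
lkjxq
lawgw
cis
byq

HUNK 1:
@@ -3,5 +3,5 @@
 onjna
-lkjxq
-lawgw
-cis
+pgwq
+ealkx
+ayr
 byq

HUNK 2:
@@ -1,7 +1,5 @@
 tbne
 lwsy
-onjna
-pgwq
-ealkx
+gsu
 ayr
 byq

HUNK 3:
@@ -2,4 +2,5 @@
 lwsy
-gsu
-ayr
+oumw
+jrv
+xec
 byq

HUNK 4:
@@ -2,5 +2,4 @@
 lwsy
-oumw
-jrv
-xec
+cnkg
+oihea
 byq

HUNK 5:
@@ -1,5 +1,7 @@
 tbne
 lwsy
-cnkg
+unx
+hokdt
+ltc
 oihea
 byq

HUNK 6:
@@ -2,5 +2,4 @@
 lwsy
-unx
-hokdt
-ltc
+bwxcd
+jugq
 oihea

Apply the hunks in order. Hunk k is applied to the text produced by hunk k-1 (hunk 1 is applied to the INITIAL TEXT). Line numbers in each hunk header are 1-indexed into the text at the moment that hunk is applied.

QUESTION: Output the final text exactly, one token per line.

Answer: tbne
lwsy
bwxcd
jugq
oihea
byq

Derivation:
Hunk 1: at line 3 remove [lkjxq,lawgw,cis] add [pgwq,ealkx,ayr] -> 7 lines: tbne lwsy onjna pgwq ealkx ayr byq
Hunk 2: at line 1 remove [onjna,pgwq,ealkx] add [gsu] -> 5 lines: tbne lwsy gsu ayr byq
Hunk 3: at line 2 remove [gsu,ayr] add [oumw,jrv,xec] -> 6 lines: tbne lwsy oumw jrv xec byq
Hunk 4: at line 2 remove [oumw,jrv,xec] add [cnkg,oihea] -> 5 lines: tbne lwsy cnkg oihea byq
Hunk 5: at line 1 remove [cnkg] add [unx,hokdt,ltc] -> 7 lines: tbne lwsy unx hokdt ltc oihea byq
Hunk 6: at line 2 remove [unx,hokdt,ltc] add [bwxcd,jugq] -> 6 lines: tbne lwsy bwxcd jugq oihea byq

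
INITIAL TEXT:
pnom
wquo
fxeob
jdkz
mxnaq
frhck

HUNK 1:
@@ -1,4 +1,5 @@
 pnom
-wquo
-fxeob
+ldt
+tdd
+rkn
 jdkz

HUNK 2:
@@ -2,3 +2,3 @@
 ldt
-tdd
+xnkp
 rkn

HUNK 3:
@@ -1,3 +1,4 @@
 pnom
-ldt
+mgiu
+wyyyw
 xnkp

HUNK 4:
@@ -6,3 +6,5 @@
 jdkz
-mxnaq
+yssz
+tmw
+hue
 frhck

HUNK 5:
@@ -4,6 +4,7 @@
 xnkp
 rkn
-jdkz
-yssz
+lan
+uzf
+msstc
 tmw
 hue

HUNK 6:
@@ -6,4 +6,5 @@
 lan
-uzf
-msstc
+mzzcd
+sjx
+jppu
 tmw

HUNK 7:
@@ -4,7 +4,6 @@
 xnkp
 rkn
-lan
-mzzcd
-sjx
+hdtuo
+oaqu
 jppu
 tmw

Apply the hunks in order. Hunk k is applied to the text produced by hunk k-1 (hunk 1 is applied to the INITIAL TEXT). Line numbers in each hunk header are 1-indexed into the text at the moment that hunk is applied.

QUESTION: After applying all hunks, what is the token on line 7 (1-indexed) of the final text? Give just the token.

Answer: oaqu

Derivation:
Hunk 1: at line 1 remove [wquo,fxeob] add [ldt,tdd,rkn] -> 7 lines: pnom ldt tdd rkn jdkz mxnaq frhck
Hunk 2: at line 2 remove [tdd] add [xnkp] -> 7 lines: pnom ldt xnkp rkn jdkz mxnaq frhck
Hunk 3: at line 1 remove [ldt] add [mgiu,wyyyw] -> 8 lines: pnom mgiu wyyyw xnkp rkn jdkz mxnaq frhck
Hunk 4: at line 6 remove [mxnaq] add [yssz,tmw,hue] -> 10 lines: pnom mgiu wyyyw xnkp rkn jdkz yssz tmw hue frhck
Hunk 5: at line 4 remove [jdkz,yssz] add [lan,uzf,msstc] -> 11 lines: pnom mgiu wyyyw xnkp rkn lan uzf msstc tmw hue frhck
Hunk 6: at line 6 remove [uzf,msstc] add [mzzcd,sjx,jppu] -> 12 lines: pnom mgiu wyyyw xnkp rkn lan mzzcd sjx jppu tmw hue frhck
Hunk 7: at line 4 remove [lan,mzzcd,sjx] add [hdtuo,oaqu] -> 11 lines: pnom mgiu wyyyw xnkp rkn hdtuo oaqu jppu tmw hue frhck
Final line 7: oaqu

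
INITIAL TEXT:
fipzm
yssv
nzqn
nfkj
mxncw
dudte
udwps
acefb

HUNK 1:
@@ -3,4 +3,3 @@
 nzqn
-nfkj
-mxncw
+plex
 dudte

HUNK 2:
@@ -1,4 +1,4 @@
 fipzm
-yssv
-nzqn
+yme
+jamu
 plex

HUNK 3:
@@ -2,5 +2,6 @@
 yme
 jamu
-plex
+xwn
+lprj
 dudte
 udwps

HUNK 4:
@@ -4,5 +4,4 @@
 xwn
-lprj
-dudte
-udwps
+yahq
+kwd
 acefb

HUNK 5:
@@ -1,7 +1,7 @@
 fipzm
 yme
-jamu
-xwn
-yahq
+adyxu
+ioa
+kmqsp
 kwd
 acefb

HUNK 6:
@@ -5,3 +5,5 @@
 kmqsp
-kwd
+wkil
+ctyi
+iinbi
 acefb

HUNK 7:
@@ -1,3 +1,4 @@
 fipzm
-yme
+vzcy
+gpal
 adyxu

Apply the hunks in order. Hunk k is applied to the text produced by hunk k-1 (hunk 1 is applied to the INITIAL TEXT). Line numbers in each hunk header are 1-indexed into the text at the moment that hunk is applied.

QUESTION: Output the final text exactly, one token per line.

Answer: fipzm
vzcy
gpal
adyxu
ioa
kmqsp
wkil
ctyi
iinbi
acefb

Derivation:
Hunk 1: at line 3 remove [nfkj,mxncw] add [plex] -> 7 lines: fipzm yssv nzqn plex dudte udwps acefb
Hunk 2: at line 1 remove [yssv,nzqn] add [yme,jamu] -> 7 lines: fipzm yme jamu plex dudte udwps acefb
Hunk 3: at line 2 remove [plex] add [xwn,lprj] -> 8 lines: fipzm yme jamu xwn lprj dudte udwps acefb
Hunk 4: at line 4 remove [lprj,dudte,udwps] add [yahq,kwd] -> 7 lines: fipzm yme jamu xwn yahq kwd acefb
Hunk 5: at line 1 remove [jamu,xwn,yahq] add [adyxu,ioa,kmqsp] -> 7 lines: fipzm yme adyxu ioa kmqsp kwd acefb
Hunk 6: at line 5 remove [kwd] add [wkil,ctyi,iinbi] -> 9 lines: fipzm yme adyxu ioa kmqsp wkil ctyi iinbi acefb
Hunk 7: at line 1 remove [yme] add [vzcy,gpal] -> 10 lines: fipzm vzcy gpal adyxu ioa kmqsp wkil ctyi iinbi acefb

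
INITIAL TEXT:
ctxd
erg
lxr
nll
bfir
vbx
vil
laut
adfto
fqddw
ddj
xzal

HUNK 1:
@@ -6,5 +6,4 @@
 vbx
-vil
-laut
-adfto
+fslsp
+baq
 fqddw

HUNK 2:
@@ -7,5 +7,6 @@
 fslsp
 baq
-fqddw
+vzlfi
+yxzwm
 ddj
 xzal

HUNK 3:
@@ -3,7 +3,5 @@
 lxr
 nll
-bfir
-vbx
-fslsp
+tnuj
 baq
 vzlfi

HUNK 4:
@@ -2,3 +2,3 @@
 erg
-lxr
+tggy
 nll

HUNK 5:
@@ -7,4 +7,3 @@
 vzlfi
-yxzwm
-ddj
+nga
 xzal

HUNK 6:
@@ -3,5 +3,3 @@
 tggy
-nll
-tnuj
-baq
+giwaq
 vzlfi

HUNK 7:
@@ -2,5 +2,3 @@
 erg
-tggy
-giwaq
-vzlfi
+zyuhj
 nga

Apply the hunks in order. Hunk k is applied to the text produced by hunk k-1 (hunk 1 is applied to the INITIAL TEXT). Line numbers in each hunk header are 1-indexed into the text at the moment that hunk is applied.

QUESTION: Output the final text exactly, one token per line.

Answer: ctxd
erg
zyuhj
nga
xzal

Derivation:
Hunk 1: at line 6 remove [vil,laut,adfto] add [fslsp,baq] -> 11 lines: ctxd erg lxr nll bfir vbx fslsp baq fqddw ddj xzal
Hunk 2: at line 7 remove [fqddw] add [vzlfi,yxzwm] -> 12 lines: ctxd erg lxr nll bfir vbx fslsp baq vzlfi yxzwm ddj xzal
Hunk 3: at line 3 remove [bfir,vbx,fslsp] add [tnuj] -> 10 lines: ctxd erg lxr nll tnuj baq vzlfi yxzwm ddj xzal
Hunk 4: at line 2 remove [lxr] add [tggy] -> 10 lines: ctxd erg tggy nll tnuj baq vzlfi yxzwm ddj xzal
Hunk 5: at line 7 remove [yxzwm,ddj] add [nga] -> 9 lines: ctxd erg tggy nll tnuj baq vzlfi nga xzal
Hunk 6: at line 3 remove [nll,tnuj,baq] add [giwaq] -> 7 lines: ctxd erg tggy giwaq vzlfi nga xzal
Hunk 7: at line 2 remove [tggy,giwaq,vzlfi] add [zyuhj] -> 5 lines: ctxd erg zyuhj nga xzal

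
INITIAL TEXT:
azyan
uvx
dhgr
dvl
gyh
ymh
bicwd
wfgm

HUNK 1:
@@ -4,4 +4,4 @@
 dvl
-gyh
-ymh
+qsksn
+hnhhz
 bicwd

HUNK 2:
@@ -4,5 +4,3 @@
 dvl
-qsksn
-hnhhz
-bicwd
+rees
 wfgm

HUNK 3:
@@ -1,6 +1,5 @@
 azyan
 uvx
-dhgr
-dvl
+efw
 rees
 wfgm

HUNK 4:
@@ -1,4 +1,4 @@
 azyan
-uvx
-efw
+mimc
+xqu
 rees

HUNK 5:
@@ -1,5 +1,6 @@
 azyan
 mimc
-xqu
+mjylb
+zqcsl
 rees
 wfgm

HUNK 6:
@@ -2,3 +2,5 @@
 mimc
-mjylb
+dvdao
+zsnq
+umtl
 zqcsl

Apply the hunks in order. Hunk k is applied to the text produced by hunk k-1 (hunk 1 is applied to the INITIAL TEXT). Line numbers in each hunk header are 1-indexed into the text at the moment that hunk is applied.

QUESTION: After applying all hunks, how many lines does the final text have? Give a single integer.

Hunk 1: at line 4 remove [gyh,ymh] add [qsksn,hnhhz] -> 8 lines: azyan uvx dhgr dvl qsksn hnhhz bicwd wfgm
Hunk 2: at line 4 remove [qsksn,hnhhz,bicwd] add [rees] -> 6 lines: azyan uvx dhgr dvl rees wfgm
Hunk 3: at line 1 remove [dhgr,dvl] add [efw] -> 5 lines: azyan uvx efw rees wfgm
Hunk 4: at line 1 remove [uvx,efw] add [mimc,xqu] -> 5 lines: azyan mimc xqu rees wfgm
Hunk 5: at line 1 remove [xqu] add [mjylb,zqcsl] -> 6 lines: azyan mimc mjylb zqcsl rees wfgm
Hunk 6: at line 2 remove [mjylb] add [dvdao,zsnq,umtl] -> 8 lines: azyan mimc dvdao zsnq umtl zqcsl rees wfgm
Final line count: 8

Answer: 8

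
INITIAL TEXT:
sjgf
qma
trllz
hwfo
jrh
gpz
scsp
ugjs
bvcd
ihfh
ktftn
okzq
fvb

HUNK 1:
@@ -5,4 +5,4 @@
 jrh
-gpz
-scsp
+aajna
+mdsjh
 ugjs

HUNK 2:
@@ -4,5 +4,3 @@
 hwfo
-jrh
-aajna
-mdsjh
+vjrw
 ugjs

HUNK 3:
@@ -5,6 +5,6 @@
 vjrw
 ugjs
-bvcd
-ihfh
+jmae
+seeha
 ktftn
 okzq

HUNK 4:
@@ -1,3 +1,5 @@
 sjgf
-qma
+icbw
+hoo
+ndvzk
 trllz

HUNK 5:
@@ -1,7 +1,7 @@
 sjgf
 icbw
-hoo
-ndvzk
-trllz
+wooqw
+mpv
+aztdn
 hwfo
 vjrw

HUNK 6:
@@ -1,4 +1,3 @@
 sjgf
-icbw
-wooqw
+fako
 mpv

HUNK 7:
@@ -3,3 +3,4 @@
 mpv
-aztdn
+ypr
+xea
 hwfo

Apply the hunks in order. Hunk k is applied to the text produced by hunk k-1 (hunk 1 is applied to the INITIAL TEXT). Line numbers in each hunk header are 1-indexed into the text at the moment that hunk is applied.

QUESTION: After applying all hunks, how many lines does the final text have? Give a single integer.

Answer: 13

Derivation:
Hunk 1: at line 5 remove [gpz,scsp] add [aajna,mdsjh] -> 13 lines: sjgf qma trllz hwfo jrh aajna mdsjh ugjs bvcd ihfh ktftn okzq fvb
Hunk 2: at line 4 remove [jrh,aajna,mdsjh] add [vjrw] -> 11 lines: sjgf qma trllz hwfo vjrw ugjs bvcd ihfh ktftn okzq fvb
Hunk 3: at line 5 remove [bvcd,ihfh] add [jmae,seeha] -> 11 lines: sjgf qma trllz hwfo vjrw ugjs jmae seeha ktftn okzq fvb
Hunk 4: at line 1 remove [qma] add [icbw,hoo,ndvzk] -> 13 lines: sjgf icbw hoo ndvzk trllz hwfo vjrw ugjs jmae seeha ktftn okzq fvb
Hunk 5: at line 1 remove [hoo,ndvzk,trllz] add [wooqw,mpv,aztdn] -> 13 lines: sjgf icbw wooqw mpv aztdn hwfo vjrw ugjs jmae seeha ktftn okzq fvb
Hunk 6: at line 1 remove [icbw,wooqw] add [fako] -> 12 lines: sjgf fako mpv aztdn hwfo vjrw ugjs jmae seeha ktftn okzq fvb
Hunk 7: at line 3 remove [aztdn] add [ypr,xea] -> 13 lines: sjgf fako mpv ypr xea hwfo vjrw ugjs jmae seeha ktftn okzq fvb
Final line count: 13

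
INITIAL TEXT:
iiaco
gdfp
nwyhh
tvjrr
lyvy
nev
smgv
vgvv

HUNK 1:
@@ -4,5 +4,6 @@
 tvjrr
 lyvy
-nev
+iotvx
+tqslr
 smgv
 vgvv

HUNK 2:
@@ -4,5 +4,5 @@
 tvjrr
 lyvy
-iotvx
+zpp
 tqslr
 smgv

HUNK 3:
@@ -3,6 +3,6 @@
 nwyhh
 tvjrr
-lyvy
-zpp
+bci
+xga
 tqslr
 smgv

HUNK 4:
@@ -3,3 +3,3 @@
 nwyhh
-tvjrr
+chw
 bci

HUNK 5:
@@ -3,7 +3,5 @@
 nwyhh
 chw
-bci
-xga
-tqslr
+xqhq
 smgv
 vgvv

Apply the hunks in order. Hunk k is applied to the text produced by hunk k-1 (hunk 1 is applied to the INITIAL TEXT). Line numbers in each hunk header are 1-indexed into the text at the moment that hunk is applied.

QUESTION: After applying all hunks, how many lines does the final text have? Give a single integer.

Answer: 7

Derivation:
Hunk 1: at line 4 remove [nev] add [iotvx,tqslr] -> 9 lines: iiaco gdfp nwyhh tvjrr lyvy iotvx tqslr smgv vgvv
Hunk 2: at line 4 remove [iotvx] add [zpp] -> 9 lines: iiaco gdfp nwyhh tvjrr lyvy zpp tqslr smgv vgvv
Hunk 3: at line 3 remove [lyvy,zpp] add [bci,xga] -> 9 lines: iiaco gdfp nwyhh tvjrr bci xga tqslr smgv vgvv
Hunk 4: at line 3 remove [tvjrr] add [chw] -> 9 lines: iiaco gdfp nwyhh chw bci xga tqslr smgv vgvv
Hunk 5: at line 3 remove [bci,xga,tqslr] add [xqhq] -> 7 lines: iiaco gdfp nwyhh chw xqhq smgv vgvv
Final line count: 7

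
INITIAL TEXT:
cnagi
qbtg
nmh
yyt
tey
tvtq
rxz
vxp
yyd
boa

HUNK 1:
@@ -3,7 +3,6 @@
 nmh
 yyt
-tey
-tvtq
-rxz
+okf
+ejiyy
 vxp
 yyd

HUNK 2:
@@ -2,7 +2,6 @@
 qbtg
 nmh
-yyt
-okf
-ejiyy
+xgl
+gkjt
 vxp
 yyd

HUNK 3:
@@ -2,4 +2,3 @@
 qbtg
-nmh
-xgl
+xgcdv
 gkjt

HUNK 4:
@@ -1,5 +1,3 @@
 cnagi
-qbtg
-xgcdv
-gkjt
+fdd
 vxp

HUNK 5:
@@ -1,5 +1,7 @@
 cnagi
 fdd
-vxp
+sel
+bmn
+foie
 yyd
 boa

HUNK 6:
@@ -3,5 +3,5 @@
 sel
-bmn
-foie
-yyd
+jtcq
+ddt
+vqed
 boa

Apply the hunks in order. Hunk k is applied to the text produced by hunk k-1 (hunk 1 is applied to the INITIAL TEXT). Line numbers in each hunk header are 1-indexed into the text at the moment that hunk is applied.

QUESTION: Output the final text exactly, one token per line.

Answer: cnagi
fdd
sel
jtcq
ddt
vqed
boa

Derivation:
Hunk 1: at line 3 remove [tey,tvtq,rxz] add [okf,ejiyy] -> 9 lines: cnagi qbtg nmh yyt okf ejiyy vxp yyd boa
Hunk 2: at line 2 remove [yyt,okf,ejiyy] add [xgl,gkjt] -> 8 lines: cnagi qbtg nmh xgl gkjt vxp yyd boa
Hunk 3: at line 2 remove [nmh,xgl] add [xgcdv] -> 7 lines: cnagi qbtg xgcdv gkjt vxp yyd boa
Hunk 4: at line 1 remove [qbtg,xgcdv,gkjt] add [fdd] -> 5 lines: cnagi fdd vxp yyd boa
Hunk 5: at line 1 remove [vxp] add [sel,bmn,foie] -> 7 lines: cnagi fdd sel bmn foie yyd boa
Hunk 6: at line 3 remove [bmn,foie,yyd] add [jtcq,ddt,vqed] -> 7 lines: cnagi fdd sel jtcq ddt vqed boa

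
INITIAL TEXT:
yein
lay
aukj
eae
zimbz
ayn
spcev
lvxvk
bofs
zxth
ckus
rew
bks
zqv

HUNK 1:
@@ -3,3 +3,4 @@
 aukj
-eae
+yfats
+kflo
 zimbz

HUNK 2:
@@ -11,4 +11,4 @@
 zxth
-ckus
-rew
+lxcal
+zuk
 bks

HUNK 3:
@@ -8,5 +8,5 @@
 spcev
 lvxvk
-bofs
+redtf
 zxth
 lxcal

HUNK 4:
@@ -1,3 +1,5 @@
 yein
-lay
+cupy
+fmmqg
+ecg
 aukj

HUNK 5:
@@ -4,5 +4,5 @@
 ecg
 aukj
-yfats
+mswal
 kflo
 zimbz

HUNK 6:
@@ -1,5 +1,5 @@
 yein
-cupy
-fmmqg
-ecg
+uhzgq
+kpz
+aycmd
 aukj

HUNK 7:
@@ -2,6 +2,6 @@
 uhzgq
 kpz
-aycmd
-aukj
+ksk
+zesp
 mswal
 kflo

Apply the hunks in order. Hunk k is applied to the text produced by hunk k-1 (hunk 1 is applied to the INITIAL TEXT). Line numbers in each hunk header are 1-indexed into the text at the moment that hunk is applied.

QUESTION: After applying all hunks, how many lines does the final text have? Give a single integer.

Answer: 17

Derivation:
Hunk 1: at line 3 remove [eae] add [yfats,kflo] -> 15 lines: yein lay aukj yfats kflo zimbz ayn spcev lvxvk bofs zxth ckus rew bks zqv
Hunk 2: at line 11 remove [ckus,rew] add [lxcal,zuk] -> 15 lines: yein lay aukj yfats kflo zimbz ayn spcev lvxvk bofs zxth lxcal zuk bks zqv
Hunk 3: at line 8 remove [bofs] add [redtf] -> 15 lines: yein lay aukj yfats kflo zimbz ayn spcev lvxvk redtf zxth lxcal zuk bks zqv
Hunk 4: at line 1 remove [lay] add [cupy,fmmqg,ecg] -> 17 lines: yein cupy fmmqg ecg aukj yfats kflo zimbz ayn spcev lvxvk redtf zxth lxcal zuk bks zqv
Hunk 5: at line 4 remove [yfats] add [mswal] -> 17 lines: yein cupy fmmqg ecg aukj mswal kflo zimbz ayn spcev lvxvk redtf zxth lxcal zuk bks zqv
Hunk 6: at line 1 remove [cupy,fmmqg,ecg] add [uhzgq,kpz,aycmd] -> 17 lines: yein uhzgq kpz aycmd aukj mswal kflo zimbz ayn spcev lvxvk redtf zxth lxcal zuk bks zqv
Hunk 7: at line 2 remove [aycmd,aukj] add [ksk,zesp] -> 17 lines: yein uhzgq kpz ksk zesp mswal kflo zimbz ayn spcev lvxvk redtf zxth lxcal zuk bks zqv
Final line count: 17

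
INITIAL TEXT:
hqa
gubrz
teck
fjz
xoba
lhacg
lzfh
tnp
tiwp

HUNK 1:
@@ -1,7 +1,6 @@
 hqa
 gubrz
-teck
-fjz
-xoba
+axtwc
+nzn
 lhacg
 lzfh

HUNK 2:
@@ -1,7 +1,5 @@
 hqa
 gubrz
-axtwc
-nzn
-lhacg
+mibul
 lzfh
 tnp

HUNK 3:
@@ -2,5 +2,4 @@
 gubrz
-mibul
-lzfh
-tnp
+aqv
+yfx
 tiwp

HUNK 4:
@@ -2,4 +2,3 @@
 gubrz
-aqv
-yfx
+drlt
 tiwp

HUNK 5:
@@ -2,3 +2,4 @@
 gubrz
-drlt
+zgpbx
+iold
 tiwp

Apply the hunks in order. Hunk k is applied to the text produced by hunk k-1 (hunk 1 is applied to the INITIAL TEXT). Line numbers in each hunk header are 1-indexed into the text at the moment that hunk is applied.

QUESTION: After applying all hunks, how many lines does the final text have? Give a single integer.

Hunk 1: at line 1 remove [teck,fjz,xoba] add [axtwc,nzn] -> 8 lines: hqa gubrz axtwc nzn lhacg lzfh tnp tiwp
Hunk 2: at line 1 remove [axtwc,nzn,lhacg] add [mibul] -> 6 lines: hqa gubrz mibul lzfh tnp tiwp
Hunk 3: at line 2 remove [mibul,lzfh,tnp] add [aqv,yfx] -> 5 lines: hqa gubrz aqv yfx tiwp
Hunk 4: at line 2 remove [aqv,yfx] add [drlt] -> 4 lines: hqa gubrz drlt tiwp
Hunk 5: at line 2 remove [drlt] add [zgpbx,iold] -> 5 lines: hqa gubrz zgpbx iold tiwp
Final line count: 5

Answer: 5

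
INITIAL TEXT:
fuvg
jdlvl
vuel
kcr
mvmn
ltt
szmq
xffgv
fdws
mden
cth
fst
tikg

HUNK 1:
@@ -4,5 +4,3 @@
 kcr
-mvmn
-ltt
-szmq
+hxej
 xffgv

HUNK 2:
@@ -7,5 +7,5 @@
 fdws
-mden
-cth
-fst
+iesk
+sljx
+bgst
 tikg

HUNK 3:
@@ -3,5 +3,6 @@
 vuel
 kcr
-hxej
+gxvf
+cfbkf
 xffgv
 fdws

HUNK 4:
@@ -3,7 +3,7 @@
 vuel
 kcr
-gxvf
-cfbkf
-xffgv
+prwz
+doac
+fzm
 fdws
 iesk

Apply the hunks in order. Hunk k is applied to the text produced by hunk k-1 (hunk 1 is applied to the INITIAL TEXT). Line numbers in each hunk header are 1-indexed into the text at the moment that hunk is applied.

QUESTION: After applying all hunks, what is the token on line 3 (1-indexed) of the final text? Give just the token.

Hunk 1: at line 4 remove [mvmn,ltt,szmq] add [hxej] -> 11 lines: fuvg jdlvl vuel kcr hxej xffgv fdws mden cth fst tikg
Hunk 2: at line 7 remove [mden,cth,fst] add [iesk,sljx,bgst] -> 11 lines: fuvg jdlvl vuel kcr hxej xffgv fdws iesk sljx bgst tikg
Hunk 3: at line 3 remove [hxej] add [gxvf,cfbkf] -> 12 lines: fuvg jdlvl vuel kcr gxvf cfbkf xffgv fdws iesk sljx bgst tikg
Hunk 4: at line 3 remove [gxvf,cfbkf,xffgv] add [prwz,doac,fzm] -> 12 lines: fuvg jdlvl vuel kcr prwz doac fzm fdws iesk sljx bgst tikg
Final line 3: vuel

Answer: vuel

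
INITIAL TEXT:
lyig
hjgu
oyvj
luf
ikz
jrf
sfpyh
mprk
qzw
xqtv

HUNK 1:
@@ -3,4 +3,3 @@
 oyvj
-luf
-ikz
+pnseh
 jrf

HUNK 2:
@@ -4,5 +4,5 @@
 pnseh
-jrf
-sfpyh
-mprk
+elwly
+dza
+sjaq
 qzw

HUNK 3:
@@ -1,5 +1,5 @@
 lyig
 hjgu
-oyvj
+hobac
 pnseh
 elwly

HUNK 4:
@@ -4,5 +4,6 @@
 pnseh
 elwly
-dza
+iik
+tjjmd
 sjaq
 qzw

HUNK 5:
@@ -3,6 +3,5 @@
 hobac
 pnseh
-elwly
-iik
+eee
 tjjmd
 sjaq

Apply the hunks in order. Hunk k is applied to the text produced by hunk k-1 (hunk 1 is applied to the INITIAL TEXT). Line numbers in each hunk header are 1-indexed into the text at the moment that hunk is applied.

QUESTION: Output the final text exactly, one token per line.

Hunk 1: at line 3 remove [luf,ikz] add [pnseh] -> 9 lines: lyig hjgu oyvj pnseh jrf sfpyh mprk qzw xqtv
Hunk 2: at line 4 remove [jrf,sfpyh,mprk] add [elwly,dza,sjaq] -> 9 lines: lyig hjgu oyvj pnseh elwly dza sjaq qzw xqtv
Hunk 3: at line 1 remove [oyvj] add [hobac] -> 9 lines: lyig hjgu hobac pnseh elwly dza sjaq qzw xqtv
Hunk 4: at line 4 remove [dza] add [iik,tjjmd] -> 10 lines: lyig hjgu hobac pnseh elwly iik tjjmd sjaq qzw xqtv
Hunk 5: at line 3 remove [elwly,iik] add [eee] -> 9 lines: lyig hjgu hobac pnseh eee tjjmd sjaq qzw xqtv

Answer: lyig
hjgu
hobac
pnseh
eee
tjjmd
sjaq
qzw
xqtv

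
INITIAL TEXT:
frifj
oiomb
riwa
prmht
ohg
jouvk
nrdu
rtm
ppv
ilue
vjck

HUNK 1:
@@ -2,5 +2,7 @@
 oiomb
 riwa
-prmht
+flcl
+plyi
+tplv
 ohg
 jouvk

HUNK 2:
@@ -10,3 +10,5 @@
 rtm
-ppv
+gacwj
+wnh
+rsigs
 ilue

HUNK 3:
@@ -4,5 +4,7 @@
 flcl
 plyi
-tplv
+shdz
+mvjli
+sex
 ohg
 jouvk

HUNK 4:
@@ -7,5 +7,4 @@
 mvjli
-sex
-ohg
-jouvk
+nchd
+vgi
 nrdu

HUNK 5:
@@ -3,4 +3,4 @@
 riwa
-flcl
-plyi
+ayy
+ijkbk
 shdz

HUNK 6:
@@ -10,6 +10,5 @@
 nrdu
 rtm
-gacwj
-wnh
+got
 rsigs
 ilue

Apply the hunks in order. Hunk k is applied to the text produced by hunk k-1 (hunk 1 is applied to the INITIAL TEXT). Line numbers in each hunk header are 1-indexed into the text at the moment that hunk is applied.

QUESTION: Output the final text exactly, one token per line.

Hunk 1: at line 2 remove [prmht] add [flcl,plyi,tplv] -> 13 lines: frifj oiomb riwa flcl plyi tplv ohg jouvk nrdu rtm ppv ilue vjck
Hunk 2: at line 10 remove [ppv] add [gacwj,wnh,rsigs] -> 15 lines: frifj oiomb riwa flcl plyi tplv ohg jouvk nrdu rtm gacwj wnh rsigs ilue vjck
Hunk 3: at line 4 remove [tplv] add [shdz,mvjli,sex] -> 17 lines: frifj oiomb riwa flcl plyi shdz mvjli sex ohg jouvk nrdu rtm gacwj wnh rsigs ilue vjck
Hunk 4: at line 7 remove [sex,ohg,jouvk] add [nchd,vgi] -> 16 lines: frifj oiomb riwa flcl plyi shdz mvjli nchd vgi nrdu rtm gacwj wnh rsigs ilue vjck
Hunk 5: at line 3 remove [flcl,plyi] add [ayy,ijkbk] -> 16 lines: frifj oiomb riwa ayy ijkbk shdz mvjli nchd vgi nrdu rtm gacwj wnh rsigs ilue vjck
Hunk 6: at line 10 remove [gacwj,wnh] add [got] -> 15 lines: frifj oiomb riwa ayy ijkbk shdz mvjli nchd vgi nrdu rtm got rsigs ilue vjck

Answer: frifj
oiomb
riwa
ayy
ijkbk
shdz
mvjli
nchd
vgi
nrdu
rtm
got
rsigs
ilue
vjck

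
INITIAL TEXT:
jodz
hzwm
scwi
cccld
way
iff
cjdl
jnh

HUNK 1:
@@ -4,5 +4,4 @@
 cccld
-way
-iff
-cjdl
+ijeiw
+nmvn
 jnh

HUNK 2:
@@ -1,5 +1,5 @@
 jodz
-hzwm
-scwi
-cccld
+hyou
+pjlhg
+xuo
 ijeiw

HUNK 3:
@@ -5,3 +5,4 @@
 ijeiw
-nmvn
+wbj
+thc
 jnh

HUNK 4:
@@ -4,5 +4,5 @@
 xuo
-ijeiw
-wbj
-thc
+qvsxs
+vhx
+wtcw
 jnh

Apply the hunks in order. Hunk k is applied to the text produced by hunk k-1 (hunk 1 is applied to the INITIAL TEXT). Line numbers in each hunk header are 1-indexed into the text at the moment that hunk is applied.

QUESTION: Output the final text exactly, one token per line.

Hunk 1: at line 4 remove [way,iff,cjdl] add [ijeiw,nmvn] -> 7 lines: jodz hzwm scwi cccld ijeiw nmvn jnh
Hunk 2: at line 1 remove [hzwm,scwi,cccld] add [hyou,pjlhg,xuo] -> 7 lines: jodz hyou pjlhg xuo ijeiw nmvn jnh
Hunk 3: at line 5 remove [nmvn] add [wbj,thc] -> 8 lines: jodz hyou pjlhg xuo ijeiw wbj thc jnh
Hunk 4: at line 4 remove [ijeiw,wbj,thc] add [qvsxs,vhx,wtcw] -> 8 lines: jodz hyou pjlhg xuo qvsxs vhx wtcw jnh

Answer: jodz
hyou
pjlhg
xuo
qvsxs
vhx
wtcw
jnh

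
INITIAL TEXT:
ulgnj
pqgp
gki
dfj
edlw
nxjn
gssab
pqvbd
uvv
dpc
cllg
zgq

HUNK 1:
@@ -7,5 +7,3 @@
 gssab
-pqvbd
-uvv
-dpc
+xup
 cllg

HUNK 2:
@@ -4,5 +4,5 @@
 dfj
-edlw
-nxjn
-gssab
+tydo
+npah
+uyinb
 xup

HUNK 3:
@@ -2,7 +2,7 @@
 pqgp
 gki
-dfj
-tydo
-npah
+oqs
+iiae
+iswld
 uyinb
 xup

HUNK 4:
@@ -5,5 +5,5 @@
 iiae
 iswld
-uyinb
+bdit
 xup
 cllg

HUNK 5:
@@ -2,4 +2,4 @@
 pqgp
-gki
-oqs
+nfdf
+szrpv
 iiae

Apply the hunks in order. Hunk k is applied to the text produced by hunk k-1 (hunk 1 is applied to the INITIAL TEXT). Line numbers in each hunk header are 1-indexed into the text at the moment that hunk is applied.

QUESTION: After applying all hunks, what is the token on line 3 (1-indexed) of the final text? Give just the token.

Hunk 1: at line 7 remove [pqvbd,uvv,dpc] add [xup] -> 10 lines: ulgnj pqgp gki dfj edlw nxjn gssab xup cllg zgq
Hunk 2: at line 4 remove [edlw,nxjn,gssab] add [tydo,npah,uyinb] -> 10 lines: ulgnj pqgp gki dfj tydo npah uyinb xup cllg zgq
Hunk 3: at line 2 remove [dfj,tydo,npah] add [oqs,iiae,iswld] -> 10 lines: ulgnj pqgp gki oqs iiae iswld uyinb xup cllg zgq
Hunk 4: at line 5 remove [uyinb] add [bdit] -> 10 lines: ulgnj pqgp gki oqs iiae iswld bdit xup cllg zgq
Hunk 5: at line 2 remove [gki,oqs] add [nfdf,szrpv] -> 10 lines: ulgnj pqgp nfdf szrpv iiae iswld bdit xup cllg zgq
Final line 3: nfdf

Answer: nfdf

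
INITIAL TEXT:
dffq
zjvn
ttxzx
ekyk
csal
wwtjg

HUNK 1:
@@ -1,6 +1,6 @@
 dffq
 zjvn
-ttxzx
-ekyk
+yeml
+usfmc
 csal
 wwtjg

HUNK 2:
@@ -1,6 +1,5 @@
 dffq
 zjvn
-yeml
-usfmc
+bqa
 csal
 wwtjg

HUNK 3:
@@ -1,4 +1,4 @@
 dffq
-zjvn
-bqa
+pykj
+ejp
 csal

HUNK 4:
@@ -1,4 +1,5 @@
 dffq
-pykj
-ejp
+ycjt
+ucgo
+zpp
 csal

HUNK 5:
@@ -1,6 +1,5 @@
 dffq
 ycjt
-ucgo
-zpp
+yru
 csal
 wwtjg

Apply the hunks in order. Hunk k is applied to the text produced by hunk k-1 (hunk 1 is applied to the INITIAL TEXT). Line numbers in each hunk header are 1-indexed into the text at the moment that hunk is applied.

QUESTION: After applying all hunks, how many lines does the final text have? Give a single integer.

Answer: 5

Derivation:
Hunk 1: at line 1 remove [ttxzx,ekyk] add [yeml,usfmc] -> 6 lines: dffq zjvn yeml usfmc csal wwtjg
Hunk 2: at line 1 remove [yeml,usfmc] add [bqa] -> 5 lines: dffq zjvn bqa csal wwtjg
Hunk 3: at line 1 remove [zjvn,bqa] add [pykj,ejp] -> 5 lines: dffq pykj ejp csal wwtjg
Hunk 4: at line 1 remove [pykj,ejp] add [ycjt,ucgo,zpp] -> 6 lines: dffq ycjt ucgo zpp csal wwtjg
Hunk 5: at line 1 remove [ucgo,zpp] add [yru] -> 5 lines: dffq ycjt yru csal wwtjg
Final line count: 5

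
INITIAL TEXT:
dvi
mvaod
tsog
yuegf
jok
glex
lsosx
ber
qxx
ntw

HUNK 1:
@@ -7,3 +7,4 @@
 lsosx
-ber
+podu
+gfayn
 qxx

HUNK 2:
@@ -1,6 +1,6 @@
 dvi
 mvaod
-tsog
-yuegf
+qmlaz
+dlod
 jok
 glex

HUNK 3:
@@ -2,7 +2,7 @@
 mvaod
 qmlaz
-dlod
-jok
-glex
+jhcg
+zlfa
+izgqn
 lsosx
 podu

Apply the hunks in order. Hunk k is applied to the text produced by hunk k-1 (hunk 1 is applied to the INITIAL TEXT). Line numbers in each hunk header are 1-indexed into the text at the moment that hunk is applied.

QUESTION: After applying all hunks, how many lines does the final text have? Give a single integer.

Hunk 1: at line 7 remove [ber] add [podu,gfayn] -> 11 lines: dvi mvaod tsog yuegf jok glex lsosx podu gfayn qxx ntw
Hunk 2: at line 1 remove [tsog,yuegf] add [qmlaz,dlod] -> 11 lines: dvi mvaod qmlaz dlod jok glex lsosx podu gfayn qxx ntw
Hunk 3: at line 2 remove [dlod,jok,glex] add [jhcg,zlfa,izgqn] -> 11 lines: dvi mvaod qmlaz jhcg zlfa izgqn lsosx podu gfayn qxx ntw
Final line count: 11

Answer: 11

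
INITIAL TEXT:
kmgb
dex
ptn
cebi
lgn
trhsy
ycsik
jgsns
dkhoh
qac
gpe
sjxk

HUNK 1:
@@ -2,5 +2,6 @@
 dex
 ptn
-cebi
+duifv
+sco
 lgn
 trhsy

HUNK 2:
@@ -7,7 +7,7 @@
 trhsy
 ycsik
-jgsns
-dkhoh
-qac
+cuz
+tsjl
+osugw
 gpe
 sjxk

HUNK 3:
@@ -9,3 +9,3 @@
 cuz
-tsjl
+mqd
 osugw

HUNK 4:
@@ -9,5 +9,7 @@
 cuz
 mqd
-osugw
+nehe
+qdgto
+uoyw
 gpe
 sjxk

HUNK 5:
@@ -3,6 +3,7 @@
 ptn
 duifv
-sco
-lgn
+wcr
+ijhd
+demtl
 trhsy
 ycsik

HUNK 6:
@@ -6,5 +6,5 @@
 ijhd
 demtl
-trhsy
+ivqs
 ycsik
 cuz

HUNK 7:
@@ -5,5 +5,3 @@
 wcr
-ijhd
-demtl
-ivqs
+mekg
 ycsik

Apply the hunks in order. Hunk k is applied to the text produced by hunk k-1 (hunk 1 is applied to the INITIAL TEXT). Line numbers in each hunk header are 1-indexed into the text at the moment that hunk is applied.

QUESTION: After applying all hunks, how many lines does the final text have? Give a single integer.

Answer: 14

Derivation:
Hunk 1: at line 2 remove [cebi] add [duifv,sco] -> 13 lines: kmgb dex ptn duifv sco lgn trhsy ycsik jgsns dkhoh qac gpe sjxk
Hunk 2: at line 7 remove [jgsns,dkhoh,qac] add [cuz,tsjl,osugw] -> 13 lines: kmgb dex ptn duifv sco lgn trhsy ycsik cuz tsjl osugw gpe sjxk
Hunk 3: at line 9 remove [tsjl] add [mqd] -> 13 lines: kmgb dex ptn duifv sco lgn trhsy ycsik cuz mqd osugw gpe sjxk
Hunk 4: at line 9 remove [osugw] add [nehe,qdgto,uoyw] -> 15 lines: kmgb dex ptn duifv sco lgn trhsy ycsik cuz mqd nehe qdgto uoyw gpe sjxk
Hunk 5: at line 3 remove [sco,lgn] add [wcr,ijhd,demtl] -> 16 lines: kmgb dex ptn duifv wcr ijhd demtl trhsy ycsik cuz mqd nehe qdgto uoyw gpe sjxk
Hunk 6: at line 6 remove [trhsy] add [ivqs] -> 16 lines: kmgb dex ptn duifv wcr ijhd demtl ivqs ycsik cuz mqd nehe qdgto uoyw gpe sjxk
Hunk 7: at line 5 remove [ijhd,demtl,ivqs] add [mekg] -> 14 lines: kmgb dex ptn duifv wcr mekg ycsik cuz mqd nehe qdgto uoyw gpe sjxk
Final line count: 14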